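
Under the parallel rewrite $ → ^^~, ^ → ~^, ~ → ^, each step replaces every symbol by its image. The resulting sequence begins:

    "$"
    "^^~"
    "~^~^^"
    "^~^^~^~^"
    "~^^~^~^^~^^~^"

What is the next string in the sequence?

^~^~^^~^^~^~^^~^~^^~^

Applying the rule to each of the 13 symbols of ~^^~^~^^~^^~^ gives the pieces ^ ~^ ~^ ^ ~^ ^ ~^ ~^ ^ ~^ ~^ ^ ~^, which concatenate to the answer.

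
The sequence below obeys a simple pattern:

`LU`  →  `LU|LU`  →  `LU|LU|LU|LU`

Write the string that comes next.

Each string is two copies of the previous one joined by '|'.
Doubling LU|LU|LU|LU with '|' between the halves:

LU|LU|LU|LU|LU|LU|LU|LU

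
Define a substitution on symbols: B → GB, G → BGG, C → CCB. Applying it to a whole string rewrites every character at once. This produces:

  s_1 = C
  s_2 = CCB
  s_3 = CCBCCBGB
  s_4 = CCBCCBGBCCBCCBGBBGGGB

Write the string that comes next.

CCBCCBGBCCBCCBGBBGGGBCCBCCBGBCCBCCBGBBGGGBGBBGGBGGBGGGB

φ(CCBCCBGBCCBCCBGBBGGGB) expands symbol-by-symbol to CCB CCB GB CCB CCB GB BGG GB CCB CCB GB CCB CCB GB BGG GB GB BGG BGG BGG GB; joining the 21 pieces gives the next term.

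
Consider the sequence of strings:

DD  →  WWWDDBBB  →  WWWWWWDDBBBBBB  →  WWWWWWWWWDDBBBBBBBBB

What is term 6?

Every step adds WWW to the front and BBB to the end of the previous string.
From WWWWWWWWWDDBBBBBBBBB, 2 further steps: WWWWWWWWWDDBBBBBBBBB → WWWWWWWWWWWWDDBBBBBBBBBBBB → (answer).

WWWWWWWWWWWWWWWDDBBBBBBBBBBBBBBB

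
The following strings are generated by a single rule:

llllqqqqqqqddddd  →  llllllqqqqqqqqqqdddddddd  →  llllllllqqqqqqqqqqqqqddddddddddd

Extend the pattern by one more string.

llllllllllqqqqqqqqqqqqqqqqdddddddddddddd

Term n consists of 2n l's, followed by 3n+1 q's, followed by 3n-1 d's, where the shown terms are n = 2, 3, 4.
At n = 5 the blocks have lengths 10, 16, 14.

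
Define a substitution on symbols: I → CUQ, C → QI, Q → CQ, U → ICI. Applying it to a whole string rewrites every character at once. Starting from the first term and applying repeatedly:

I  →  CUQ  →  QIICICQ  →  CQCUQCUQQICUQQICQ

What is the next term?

QICQQIICICQQIICICQCQCUQQIICICQCQCUQQICQ

φ(CQCUQCUQQICUQQICQ) expands symbol-by-symbol to QI CQ QI ICI CQ QI ICI CQ CQ CUQ QI ICI CQ CQ CUQ QI CQ; joining the 17 pieces gives the next term.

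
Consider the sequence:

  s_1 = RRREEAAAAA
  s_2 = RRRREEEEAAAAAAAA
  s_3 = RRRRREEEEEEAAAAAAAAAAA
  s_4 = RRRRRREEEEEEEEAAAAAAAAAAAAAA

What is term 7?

Reading off run lengths: R runs 3, 4, 5, 6; E runs 2, 4, 6, 8; A runs 5, 8, 11, 14 — each is linear in n (n = 1, 2, …).
For term 7, n = 7, so the run lengths are 9, 14, 23.

RRRRRRRRREEEEEEEEEEEEEEAAAAAAAAAAAAAAAAAAAAAAA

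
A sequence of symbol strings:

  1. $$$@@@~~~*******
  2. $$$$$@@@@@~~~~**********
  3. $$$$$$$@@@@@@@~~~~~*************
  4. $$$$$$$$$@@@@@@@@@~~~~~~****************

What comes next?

The n-th term is 2n-1 $'s then 2n-1 @'s then n+1 ~'s then 3n+1 *'s, where the shown terms are n = 2, 3, 4, 5.
At n = 6 the blocks have lengths 11, 11, 7, 19.

$$$$$$$$$$$@@@@@@@@@@@~~~~~~~*******************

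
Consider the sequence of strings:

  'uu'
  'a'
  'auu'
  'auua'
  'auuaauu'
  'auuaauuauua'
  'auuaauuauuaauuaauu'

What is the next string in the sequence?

From term 3 onward, concatenate the last term with the second-to-last: a·uu = auu, auu·a = auua, …
Continuing: auuaauuauuaauuaauu · auuaauuauua gives term 8.

auuaauuauuaauuaauuauuaauuauua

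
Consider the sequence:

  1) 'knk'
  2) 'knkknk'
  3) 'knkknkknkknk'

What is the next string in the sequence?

Each string is two copies of the previous one concatenated.
Doubling knkknkknkknk:

knkknkknkknkknkknkknkknk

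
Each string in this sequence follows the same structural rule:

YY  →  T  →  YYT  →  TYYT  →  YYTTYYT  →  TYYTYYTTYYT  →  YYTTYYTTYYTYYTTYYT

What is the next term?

TYYTYYTTYYTYYTTYYTTYYTYYTTYYT

This is a Fibonacci-style word recurrence s(k) = s(k−2)·s(k−1): e.g. YY·T = YYT.
Continuing: TYYTYYTTYYT · YYTTYYTTYYTYYTTYYT gives term 8.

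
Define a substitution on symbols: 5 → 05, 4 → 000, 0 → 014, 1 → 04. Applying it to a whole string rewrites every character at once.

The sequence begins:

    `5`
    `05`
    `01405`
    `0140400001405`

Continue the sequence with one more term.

014040000140000140140140140400001405

φ(0140400001405) expands symbol-by-symbol to 014 04 000 014 000 014 014 014 014 04 000 014 05; joining the 13 pieces gives the next term.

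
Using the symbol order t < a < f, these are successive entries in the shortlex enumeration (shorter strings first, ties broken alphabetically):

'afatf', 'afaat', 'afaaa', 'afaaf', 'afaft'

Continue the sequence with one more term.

Find the rightmost character of afaft below f, bump it to the next letter, and reset everything to its right to t.

afafa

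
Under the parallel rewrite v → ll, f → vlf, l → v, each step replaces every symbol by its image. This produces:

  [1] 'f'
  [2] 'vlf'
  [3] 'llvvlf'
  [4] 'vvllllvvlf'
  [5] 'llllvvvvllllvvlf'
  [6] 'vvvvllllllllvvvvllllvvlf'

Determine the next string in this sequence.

Applying the rule to each of the 24 symbols of vvvvllllllllvvvvllllvvlf gives the pieces ll ll ll ll v v v v v v v v ll ll ll ll v v v v ll ll v vlf, which concatenate to the answer.

llllllllvvvvvvvvllllllllvvvvllllvvlf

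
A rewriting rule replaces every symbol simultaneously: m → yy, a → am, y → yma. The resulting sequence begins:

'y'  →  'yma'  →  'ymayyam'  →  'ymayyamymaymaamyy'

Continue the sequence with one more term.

ymayyamymaymaamyyymayyamymayyamamyyymayma

Applying the rule to each of the 17 symbols of ymayyamymaymaamyy gives the pieces yma yy am yma yma am yy yma yy am yma yy am am yy yma yma, which concatenate to the answer.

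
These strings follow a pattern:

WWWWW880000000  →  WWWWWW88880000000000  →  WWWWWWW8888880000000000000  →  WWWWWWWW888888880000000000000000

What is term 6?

WWWWWWWWWW8888888888880000000000000000000000

Reading off run lengths: W runs 5, 6, 7, 8; 8 runs 2, 4, 6, 8; 0 runs 7, 10, 13, 16 — each is linear in n, where the shown terms are n = 2, 3, 4, 5.
Setting n = 7 gives 10, 12, 22 characters in each block.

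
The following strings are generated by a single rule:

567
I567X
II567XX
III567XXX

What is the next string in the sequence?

IIII567XXXX

Each term wraps the previous one in I on the left and X on the right.
So the next term is I·III567XXX·X.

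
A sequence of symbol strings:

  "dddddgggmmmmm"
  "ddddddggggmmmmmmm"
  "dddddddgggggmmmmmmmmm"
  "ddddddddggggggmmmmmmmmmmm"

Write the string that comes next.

Term n consists of n+2 d's, followed by n g's, followed by 2n-1 m's, where the shown terms are n = 3, 4, 5, 6.
For the next term, n = 7, so the run lengths are 9, 7, 13.

dddddddddgggggggmmmmmmmmmmmmm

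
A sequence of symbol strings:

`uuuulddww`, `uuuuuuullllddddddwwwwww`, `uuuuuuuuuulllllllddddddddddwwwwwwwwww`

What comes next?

Reading off run lengths: u runs 4, 7, 10; l runs 1, 4, 7; d runs 2, 6, 10; w runs 2, 6, 10 — each is linear in n (n = 1, 2, …).
At n = 4 the blocks have lengths 13, 10, 14, 14.

uuuuuuuuuuuuullllllllllddddddddddddddwwwwwwwwwwwwww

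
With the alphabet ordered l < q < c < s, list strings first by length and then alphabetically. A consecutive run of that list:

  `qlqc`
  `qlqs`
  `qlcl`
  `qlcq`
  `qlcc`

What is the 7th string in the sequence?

qlsl

Advancing 2 positions from qlcc through qlcc → qlcs reaches term 7.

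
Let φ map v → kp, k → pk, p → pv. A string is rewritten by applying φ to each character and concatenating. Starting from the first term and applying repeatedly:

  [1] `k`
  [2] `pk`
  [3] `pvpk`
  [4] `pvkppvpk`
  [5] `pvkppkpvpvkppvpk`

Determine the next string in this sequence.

Rewriting the 16 symbols of pvkppkpvpvkppvpk one by one yields pv kp pk pv pv pk pv kp pv kp pk pv pv kp pv pk; concatenated:

pvkppkpvpvpkpvkppvkppkpvpvkppvpk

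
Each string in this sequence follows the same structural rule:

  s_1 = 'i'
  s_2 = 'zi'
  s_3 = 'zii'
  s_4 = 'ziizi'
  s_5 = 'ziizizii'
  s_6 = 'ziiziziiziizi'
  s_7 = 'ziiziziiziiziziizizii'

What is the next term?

This is a Fibonacci-style word recurrence s(k) = s(k−1)·s(k−2): e.g. zi·i = zii.
The next term joins ziiziziiziiziziizizii and ziiziziiziizi.

ziiziziiziiziziiziziiziiziziiziizi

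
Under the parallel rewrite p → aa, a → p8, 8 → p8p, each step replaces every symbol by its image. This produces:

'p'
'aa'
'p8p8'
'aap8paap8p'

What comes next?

p8p8aap8paap8p8aap8paa

Expanding aap8paap8p: a→p8, a→p8, p→aa, 8→p8p, p→aa, a→p8, a→p8, p→aa, 8→p8p, p→aa. Concatenated: p8 p8 aa p8p aa p8 p8 aa p8p aa.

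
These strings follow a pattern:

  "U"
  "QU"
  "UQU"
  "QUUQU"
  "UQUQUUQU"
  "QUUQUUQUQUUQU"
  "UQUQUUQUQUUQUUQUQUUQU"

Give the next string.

QUUQUUQUQUUQUUQUQUUQUQUUQUUQUQUUQU

Each term (from the third on) is the two preceding terms concatenated in order: term 3 = U·QU = UQU.
Continuing: QUUQUUQUQUUQU · UQUQUUQUQUUQUUQUQUUQU gives term 8.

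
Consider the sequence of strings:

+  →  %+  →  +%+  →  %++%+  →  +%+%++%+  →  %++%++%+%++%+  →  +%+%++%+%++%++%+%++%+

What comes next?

This is a Fibonacci-style word recurrence s(k) = s(k−2)·s(k−1): e.g. +·%+ = +%+.
The next term joins %++%++%+%++%+ and +%+%++%+%++%++%+%++%+.

%++%++%+%++%++%+%++%+%++%++%+%++%+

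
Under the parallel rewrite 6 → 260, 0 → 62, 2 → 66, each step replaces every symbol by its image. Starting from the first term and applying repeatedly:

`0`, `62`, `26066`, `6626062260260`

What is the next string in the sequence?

φ(6626062260260) expands symbol-by-symbol to 260 260 66 260 62 260 66 66 260 62 66 260 62; joining the 13 pieces gives the next term.

26026066260622606666260626626062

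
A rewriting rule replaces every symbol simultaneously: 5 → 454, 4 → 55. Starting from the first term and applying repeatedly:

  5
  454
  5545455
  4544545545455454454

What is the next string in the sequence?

55454555545455454454554545545445455454555545455

φ(4544545545455454454) expands symbol-by-symbol to 55 454 55 55 454 55 454 454 55 454 55 454 454 55 454 55 55 454 55; joining the 19 pieces gives the next term.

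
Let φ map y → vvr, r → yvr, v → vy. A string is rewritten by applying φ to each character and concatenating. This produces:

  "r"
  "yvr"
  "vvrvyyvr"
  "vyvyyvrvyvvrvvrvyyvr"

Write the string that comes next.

Rewriting the 20 symbols of vyvyyvrvyvvrvvrvyyvr one by one yields vy vvr vy vvr vvr vy yvr vy vvr vy vy yvr vy vy yvr vy vvr vvr vy yvr; concatenated:

vyvvrvyvvrvvrvyyvrvyvvrvyvyyvrvyvyyvrvyvvrvvrvyyvr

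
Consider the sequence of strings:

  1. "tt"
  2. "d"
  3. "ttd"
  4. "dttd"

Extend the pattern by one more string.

ttddttd

Each term (from the third on) is the two preceding terms concatenated in order: term 3 = tt·d = ttd.
So term 5 is ttd·dttd.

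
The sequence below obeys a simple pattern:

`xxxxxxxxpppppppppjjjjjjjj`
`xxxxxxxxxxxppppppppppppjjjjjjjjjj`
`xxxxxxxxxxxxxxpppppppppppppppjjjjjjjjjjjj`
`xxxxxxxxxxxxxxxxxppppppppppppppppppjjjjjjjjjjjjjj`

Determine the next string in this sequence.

xxxxxxxxxxxxxxxxxxxxpppppppppppppppppppppjjjjjjjjjjjjjjjj

Each string has the form x^{3n-1} p^{3n} j^{2n+2}, where the shown terms are n = 3, 4, 5, 6.
At n = 7 the blocks have lengths 20, 21, 16.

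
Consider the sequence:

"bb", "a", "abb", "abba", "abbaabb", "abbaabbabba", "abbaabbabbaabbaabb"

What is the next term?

abbaabbabbaabbaabbabbaabbabba

Each term (from the third on) is the previous term followed by the one before it: term 3 = a·bb = abb.
The next term joins abbaabbabbaabbaabb and abbaabbabba.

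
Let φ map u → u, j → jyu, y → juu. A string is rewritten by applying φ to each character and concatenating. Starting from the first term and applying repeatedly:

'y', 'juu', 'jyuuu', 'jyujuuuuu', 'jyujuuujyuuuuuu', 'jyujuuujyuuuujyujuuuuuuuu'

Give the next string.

Rewriting the 25 symbols of jyujuuujyuuuujyujuuuuuuuu one by one yields jyu juu u jyu u u u jyu juu u u u u jyu juu u jyu u u u u u u u u; concatenated:

jyujuuujyuuuujyujuuuuuujyujuuujyuuuuuuuuu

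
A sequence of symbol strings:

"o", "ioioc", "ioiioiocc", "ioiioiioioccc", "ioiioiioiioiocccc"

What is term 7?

ioiioiioiioiioiioiocccccc

Each term wraps the previous one in ioi on the left and c on the right.
From ioiioiioiioiocccc, 2 further steps: ioiioiioiioiocccc → ioiioiioiioiioioccccc → (answer).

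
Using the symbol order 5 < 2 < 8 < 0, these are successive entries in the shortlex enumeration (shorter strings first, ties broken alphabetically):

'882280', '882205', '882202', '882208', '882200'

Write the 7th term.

Advancing 2 positions from 882200 through 882200 → 882855 reaches term 7.

882852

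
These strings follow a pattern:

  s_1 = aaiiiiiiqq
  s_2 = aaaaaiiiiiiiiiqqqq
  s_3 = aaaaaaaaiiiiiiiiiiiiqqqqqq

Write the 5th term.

aaaaaaaaaaaaaaiiiiiiiiiiiiiiiiiiqqqqqqqqqq

Each string has the form a^{3n-1} i^{3n+3} q^{2n} (n = 1, 2, …).
For term 5, n = 5, so the run lengths are 14, 18, 10.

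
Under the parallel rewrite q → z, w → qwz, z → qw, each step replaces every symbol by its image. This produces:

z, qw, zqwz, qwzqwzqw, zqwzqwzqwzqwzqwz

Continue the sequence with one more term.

φ(zqwzqwzqwzqwzqwz) expands symbol-by-symbol to qw z qwz qw z qwz qw z qwz qw z qwz qw z qwz qw; joining the 16 pieces gives the next term.

qwzqwzqwzqwzqwzqwzqwzqwzqwzqwzqw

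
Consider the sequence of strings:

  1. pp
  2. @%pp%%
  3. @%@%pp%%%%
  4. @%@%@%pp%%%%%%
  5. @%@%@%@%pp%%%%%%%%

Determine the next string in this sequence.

s(k+1) = @%·s(k)·%%, so each term gains @% as a prefix and %% as a suffix.
So the next term is @%·@%@%@%@%pp%%%%%%%%·%%.

@%@%@%@%@%pp%%%%%%%%%%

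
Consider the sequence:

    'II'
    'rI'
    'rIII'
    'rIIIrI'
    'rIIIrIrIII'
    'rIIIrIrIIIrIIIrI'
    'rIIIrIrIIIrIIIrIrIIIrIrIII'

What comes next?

This is a Fibonacci-style word recurrence s(k) = s(k−1)·s(k−2): e.g. rI·II = rIII.
The next term joins rIIIrIrIIIrIIIrIrIIIrIrIII and rIIIrIrIIIrIIIrI.

rIIIrIrIIIrIIIrIrIIIrIrIIIrIIIrIrIIIrIIIrI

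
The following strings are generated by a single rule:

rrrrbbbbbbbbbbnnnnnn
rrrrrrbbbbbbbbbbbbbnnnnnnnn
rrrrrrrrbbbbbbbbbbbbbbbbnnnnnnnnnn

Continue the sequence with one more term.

rrrrrrrrrrbbbbbbbbbbbbbbbbbbbnnnnnnnnnnnn

The n-th term is 2n-2 r's then 3n+1 b's then 2n n's, where the shown terms are n = 3, 4, 5.
At n = 6 the blocks have lengths 10, 19, 12.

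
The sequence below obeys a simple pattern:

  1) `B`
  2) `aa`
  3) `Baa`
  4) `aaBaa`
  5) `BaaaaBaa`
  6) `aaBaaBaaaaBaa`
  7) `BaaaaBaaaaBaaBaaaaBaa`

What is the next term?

aaBaaBaaaaBaaBaaaaBaaaaBaaBaaaaBaa

From term 3 onward, concatenate the second-to-last term with the last: B·aa = Baa, aa·Baa = aaBaa, …
Continuing: aaBaaBaaaaBaa · BaaaaBaaaaBaaBaaaaBaa gives term 8.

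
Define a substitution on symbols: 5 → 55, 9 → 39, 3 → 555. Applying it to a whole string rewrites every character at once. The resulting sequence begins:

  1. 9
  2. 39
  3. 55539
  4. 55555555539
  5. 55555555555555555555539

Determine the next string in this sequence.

55555555555555555555555555555555555555555555539

φ(55555555555555555555539) expands symbol-by-symbol to 55 55 55 55 55 55 55 55 55 55 55 55 55 55 55 55 55 55 55 55 55 555 39; joining the 23 pieces gives the next term.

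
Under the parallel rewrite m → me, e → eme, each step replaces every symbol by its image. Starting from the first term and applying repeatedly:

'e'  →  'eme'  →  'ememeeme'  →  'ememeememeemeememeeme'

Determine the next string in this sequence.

ememeememeemeememeememeemeememeemeememeememeemeememeeme

Applying the rule to each of the 21 symbols of ememeememeemeememeeme gives the pieces eme me eme me eme eme me eme me eme eme me eme eme me eme me eme eme me eme, which concatenate to the answer.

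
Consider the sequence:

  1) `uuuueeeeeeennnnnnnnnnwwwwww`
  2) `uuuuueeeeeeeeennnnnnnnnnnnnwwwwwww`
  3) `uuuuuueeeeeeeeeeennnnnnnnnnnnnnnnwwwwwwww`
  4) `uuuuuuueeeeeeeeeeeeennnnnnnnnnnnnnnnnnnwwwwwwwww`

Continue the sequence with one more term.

uuuuuuuueeeeeeeeeeeeeeennnnnnnnnnnnnnnnnnnnnnwwwwwwwwww

Term n consists of n+1 u's, followed by 2n+1 e's, followed by 3n+1 n's, followed by n+3 w's, where the shown terms are n = 3, 4, 5, 6.
At n = 7 the blocks have lengths 8, 15, 22, 10.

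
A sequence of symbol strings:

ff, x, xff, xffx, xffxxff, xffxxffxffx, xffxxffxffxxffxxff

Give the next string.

From term 3 onward, concatenate the last term with the second-to-last: x·ff = xff, xff·x = xffx, …
Continuing: xffxxffxffxxffxxff · xffxxffxffx gives term 8.

xffxxffxffxxffxxffxffxxffxffx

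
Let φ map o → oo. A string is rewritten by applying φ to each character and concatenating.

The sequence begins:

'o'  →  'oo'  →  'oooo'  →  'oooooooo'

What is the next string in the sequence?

Rewriting each symbol of oooooooo: o→oo, o→oo, o→oo, o→oo, o→oo, o→oo, o→oo, o→oo, which concatenates to oo oo oo oo oo oo oo oo.

oooooooooooooooo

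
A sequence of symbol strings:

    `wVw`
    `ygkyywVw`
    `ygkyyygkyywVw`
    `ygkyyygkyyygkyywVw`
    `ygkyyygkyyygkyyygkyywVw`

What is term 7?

ygkyyygkyyygkyyygkyyygkyyygkyywVw

The strings grow by a fixed prefix ygkyy each time.
From ygkyyygkyyygkyyygkyywVw, 2 further steps: ygkyyygkyyygkyyygkyywVw → ygkyyygkyyygkyyygkyyygkyywVw → (answer).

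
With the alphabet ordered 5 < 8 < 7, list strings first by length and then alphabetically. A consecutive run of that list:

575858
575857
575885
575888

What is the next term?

575887

Find the rightmost character of 575888 below 7, bump it to the next letter, and reset everything to its right to 5.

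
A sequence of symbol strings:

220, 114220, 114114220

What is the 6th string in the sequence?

Every step adds 114 at the front: s(k+1) = 114·s(k).
From 114114220, 3 further steps: 114114220 → 114114114220 → 114114114114220 → (answer).

114114114114114220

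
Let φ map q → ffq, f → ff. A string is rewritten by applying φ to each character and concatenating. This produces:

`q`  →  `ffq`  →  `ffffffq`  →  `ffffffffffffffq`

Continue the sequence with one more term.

Applying the rule to each of the 15 symbols of ffffffffffffffq gives the pieces ff ff ff ff ff ff ff ff ff ff ff ff ff ff ffq, which concatenate to the answer.

ffffffffffffffffffffffffffffffq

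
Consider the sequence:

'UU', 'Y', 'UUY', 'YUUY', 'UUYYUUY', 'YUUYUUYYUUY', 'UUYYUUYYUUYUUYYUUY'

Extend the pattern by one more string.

YUUYUUYYUUYUUYYUUYYUUYUUYYUUY

Each term (from the third on) is the two preceding terms concatenated in order: term 3 = UU·Y = UUY.
So term 8 is YUUYUUYYUUY·UUYYUUYYUUYUUYYUUY.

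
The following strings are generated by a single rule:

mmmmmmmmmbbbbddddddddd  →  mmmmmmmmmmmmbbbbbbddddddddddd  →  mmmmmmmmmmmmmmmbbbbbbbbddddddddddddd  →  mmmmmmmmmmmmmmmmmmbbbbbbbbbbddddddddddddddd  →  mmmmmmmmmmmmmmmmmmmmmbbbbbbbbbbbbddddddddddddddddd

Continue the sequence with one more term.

Each string has the form m^{3n} b^{2n-2} d^{2n+3}, where the shown terms are n = 3, 4, 5, 6, 7.
At n = 8 the blocks have lengths 24, 14, 19.

mmmmmmmmmmmmmmmmmmmmmmmmbbbbbbbbbbbbbbddddddddddddddddddd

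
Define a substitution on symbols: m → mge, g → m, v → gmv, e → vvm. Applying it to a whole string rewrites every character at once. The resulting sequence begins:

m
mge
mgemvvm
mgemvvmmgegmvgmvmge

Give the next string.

Rewriting the 19 symbols of mgemvvmmgegmvgmvmge one by one yields mge m vvm mge gmv gmv mge mge m vvm m mge gmv m mge gmv mge m vvm; concatenated:

mgemvvmmgegmvgmvmgemgemvvmmmgegmvmmgegmvmgemvvm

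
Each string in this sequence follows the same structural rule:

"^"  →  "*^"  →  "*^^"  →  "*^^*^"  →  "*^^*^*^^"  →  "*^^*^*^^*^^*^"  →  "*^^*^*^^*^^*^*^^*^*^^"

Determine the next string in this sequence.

*^^*^*^^*^^*^*^^*^*^^*^^*^*^^*^^*^

Each term (from the third on) is the previous term followed by the one before it: term 3 = *^·^ = *^^.
Continuing: *^^*^*^^*^^*^*^^*^*^^ · *^^*^*^^*^^*^ gives term 8.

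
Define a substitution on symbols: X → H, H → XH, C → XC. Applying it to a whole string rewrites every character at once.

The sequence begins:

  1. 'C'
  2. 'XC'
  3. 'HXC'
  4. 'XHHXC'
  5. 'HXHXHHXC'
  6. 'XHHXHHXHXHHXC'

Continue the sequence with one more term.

Rewriting the 13 symbols of XHHXHHXHXHHXC one by one yields H XH XH H XH XH H XH H XH XH H XC; concatenated:

HXHXHHXHXHHXHHXHXHHXC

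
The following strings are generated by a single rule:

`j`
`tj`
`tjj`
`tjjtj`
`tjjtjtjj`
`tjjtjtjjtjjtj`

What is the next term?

This is a Fibonacci-style word recurrence s(k) = s(k−1)·s(k−2): e.g. tj·j = tjj.
The next term joins tjjtjtjjtjjtj and tjjtjtjj.

tjjtjtjjtjjtjtjjtjtjj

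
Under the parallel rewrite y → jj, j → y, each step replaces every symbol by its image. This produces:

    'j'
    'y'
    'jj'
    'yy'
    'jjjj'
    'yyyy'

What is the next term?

jjjjjjjj

Expanding yyyy: y→jj, y→jj, y→jj, y→jj. Concatenated: jj jj jj jj.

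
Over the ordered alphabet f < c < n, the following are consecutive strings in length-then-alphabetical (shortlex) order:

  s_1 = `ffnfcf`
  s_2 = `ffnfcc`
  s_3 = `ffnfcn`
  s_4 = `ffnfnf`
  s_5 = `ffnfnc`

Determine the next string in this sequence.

ffnfnn

Find the rightmost character of ffnfnc below n, bump it to the next letter, and reset everything to its right to f.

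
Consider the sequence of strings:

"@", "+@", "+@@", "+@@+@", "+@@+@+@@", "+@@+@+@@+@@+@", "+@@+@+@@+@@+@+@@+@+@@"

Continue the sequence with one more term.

+@@+@+@@+@@+@+@@+@+@@+@@+@+@@+@@+@

From term 3 onward, concatenate the last term with the second-to-last: +@·@ = +@@, +@@·+@ = +@@+@, …
Continuing: +@@+@+@@+@@+@+@@+@+@@ · +@@+@+@@+@@+@ gives term 8.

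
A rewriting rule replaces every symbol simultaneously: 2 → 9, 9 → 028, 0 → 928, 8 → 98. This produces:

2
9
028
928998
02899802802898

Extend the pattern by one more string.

Replace each of the 14 characters of 02899802802898 in place — 928 9 98 028 028 98 928 9 98 928 9 98 028 98 — and concatenate.

9289980280289892899892899802898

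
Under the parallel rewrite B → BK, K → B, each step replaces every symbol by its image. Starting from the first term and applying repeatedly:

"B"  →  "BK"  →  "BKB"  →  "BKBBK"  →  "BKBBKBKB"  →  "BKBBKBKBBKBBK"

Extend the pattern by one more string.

Applying the rule to each of the 13 symbols of BKBBKBKBBKBBK gives the pieces BK B BK BK B BK B BK BK B BK BK B, which concatenate to the answer.

BKBBKBKBBKBBKBKBBKBKB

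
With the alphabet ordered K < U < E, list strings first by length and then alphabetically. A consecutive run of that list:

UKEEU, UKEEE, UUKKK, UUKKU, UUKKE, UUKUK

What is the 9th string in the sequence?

UUKEK

Stepping forward 3 times from UUKUK: UUKUK → UUKUU → UUKUE, then the target.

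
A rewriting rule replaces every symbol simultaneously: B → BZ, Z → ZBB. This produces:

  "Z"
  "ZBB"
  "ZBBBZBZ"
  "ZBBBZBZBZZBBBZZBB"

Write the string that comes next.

Replace each of the 17 characters of ZBBBZBZBZZBBBZZBB in place — ZBB BZ BZ BZ ZBB BZ ZBB BZ ZBB ZBB BZ BZ BZ ZBB ZBB BZ BZ — and concatenate.

ZBBBZBZBZZBBBZZBBBZZBBZBBBZBZBZZBBZBBBZBZ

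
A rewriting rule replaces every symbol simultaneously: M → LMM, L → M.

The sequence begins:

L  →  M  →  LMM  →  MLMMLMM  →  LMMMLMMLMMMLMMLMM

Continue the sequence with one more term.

MLMMLMMLMMMLMMLMMMLMMLMMLMMMLMMLMMMLMMLMM

φ(LMMMLMMLMMMLMMLMM) expands symbol-by-symbol to M LMM LMM LMM M LMM LMM M LMM LMM LMM M LMM LMM M LMM LMM; joining the 17 pieces gives the next term.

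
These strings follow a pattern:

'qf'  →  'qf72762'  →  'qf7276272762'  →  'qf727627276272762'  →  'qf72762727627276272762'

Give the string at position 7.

qf727627276272762727627276272762

Each term is the previous one with 72762 appended.
From qf72762727627276272762, 2 further steps: qf72762727627276272762 → qf7276272762727627276272762 → (answer).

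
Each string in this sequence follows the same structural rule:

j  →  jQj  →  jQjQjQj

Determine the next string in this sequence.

jQjQjQjQjQjQjQj

s(k+1) = s(k)·Q·s(k) — each term doubles the last with 'Q' between the halves.
One more doubling of jQjQjQj gives the answer.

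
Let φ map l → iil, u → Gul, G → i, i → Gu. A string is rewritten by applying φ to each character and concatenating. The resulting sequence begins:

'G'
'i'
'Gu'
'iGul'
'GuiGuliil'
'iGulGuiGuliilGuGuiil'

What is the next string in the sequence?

Rewriting the 20 symbols of iGulGuiGuliilGuGuiil one by one yields Gu i Gul iil i Gul Gu i Gul iil Gu Gu iil i Gul i Gul Gu Gu iil; concatenated:

GuiGuliiliGulGuiGuliilGuGuiiliGuliGulGuGuiil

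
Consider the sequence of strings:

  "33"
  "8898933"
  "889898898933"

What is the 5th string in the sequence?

The strings grow by a fixed prefix 88989 each time.
From 889898898933, 2 further steps: 889898898933 → 88989889898898933 → (answer).

8898988989889898898933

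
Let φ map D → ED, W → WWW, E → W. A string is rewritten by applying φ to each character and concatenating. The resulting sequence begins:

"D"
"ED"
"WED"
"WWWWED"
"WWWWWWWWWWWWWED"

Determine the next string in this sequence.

φ(WWWWWWWWWWWWWED) expands symbol-by-symbol to WWW WWW WWW WWW WWW WWW WWW WWW WWW WWW WWW WWW WWW W ED; joining the 15 pieces gives the next term.

WWWWWWWWWWWWWWWWWWWWWWWWWWWWWWWWWWWWWWWWED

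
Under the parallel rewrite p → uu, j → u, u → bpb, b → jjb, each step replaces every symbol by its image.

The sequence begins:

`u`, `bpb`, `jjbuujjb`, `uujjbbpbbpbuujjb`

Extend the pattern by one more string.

Applying the rule to each of the 16 symbols of uujjbbpbbpbuujjb gives the pieces bpb bpb u u jjb jjb uu jjb jjb uu jjb bpb bpb u u jjb, which concatenate to the answer.

bpbbpbuujjbjjbuujjbjjbuujjbbpbbpbuujjb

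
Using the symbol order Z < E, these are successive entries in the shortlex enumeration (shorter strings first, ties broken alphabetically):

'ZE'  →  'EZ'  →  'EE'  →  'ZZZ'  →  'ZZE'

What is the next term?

Treat ZZE as a base-2 numeral over the given alphabet and add one, carrying through any trailing E's.

ZEZ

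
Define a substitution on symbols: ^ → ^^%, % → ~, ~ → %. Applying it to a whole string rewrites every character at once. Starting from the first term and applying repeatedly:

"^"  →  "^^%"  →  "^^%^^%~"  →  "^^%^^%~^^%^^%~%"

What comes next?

Rewriting the 15 symbols of ^^%^^%~^^%^^%~% one by one yields ^^% ^^% ~ ^^% ^^% ~ % ^^% ^^% ~ ^^% ^^% ~ % ~; concatenated:

^^%^^%~^^%^^%~%^^%^^%~^^%^^%~%~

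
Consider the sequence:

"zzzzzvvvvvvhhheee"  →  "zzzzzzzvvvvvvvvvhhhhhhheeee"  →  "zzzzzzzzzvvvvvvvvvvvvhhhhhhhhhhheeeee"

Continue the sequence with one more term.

Reading off run lengths: z runs 5, 7, 9; v runs 6, 9, 12; h runs 3, 7, 11; e runs 3, 4, 5 — each is linear in n (n = 1, 2, …).
At n = 4 the blocks have lengths 11, 15, 15, 6.

zzzzzzzzzzzvvvvvvvvvvvvvvvhhhhhhhhhhhhhhheeeeee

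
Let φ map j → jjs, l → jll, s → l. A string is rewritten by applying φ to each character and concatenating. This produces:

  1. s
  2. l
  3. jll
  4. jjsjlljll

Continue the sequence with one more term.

Expanding jjsjlljll: j→jjs, j→jjs, s→l, j→jjs, l→jll, l→jll, j→jjs, l→jll, l→jll. Concatenated: jjs jjs l jjs jll jll jjs jll jll.

jjsjjsljjsjlljlljjsjlljll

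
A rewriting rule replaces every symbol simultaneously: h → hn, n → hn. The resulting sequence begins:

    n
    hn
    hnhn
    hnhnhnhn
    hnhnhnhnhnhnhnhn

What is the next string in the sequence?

hnhnhnhnhnhnhnhnhnhnhnhnhnhnhnhn

φ(hnhnhnhnhnhnhnhn) expands symbol-by-symbol to hn hn hn hn hn hn hn hn hn hn hn hn hn hn hn hn; joining the 16 pieces gives the next term.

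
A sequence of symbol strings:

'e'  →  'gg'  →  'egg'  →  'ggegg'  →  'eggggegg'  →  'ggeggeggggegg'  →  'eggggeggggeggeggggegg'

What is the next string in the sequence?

ggeggeggggeggeggggeggggeggeggggegg

From term 3 onward, concatenate the second-to-last term with the last: e·gg = egg, gg·egg = ggegg, …
Continuing: ggeggeggggegg · eggggeggggeggeggggegg gives term 8.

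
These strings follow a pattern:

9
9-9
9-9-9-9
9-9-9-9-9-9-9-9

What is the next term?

s(k+1) = s(k)·-·s(k) — each term doubles the last with '-' between the halves.
Doubling 9-9-9-9-9-9-9-9 with '-' between the halves:

9-9-9-9-9-9-9-9-9-9-9-9-9-9-9-9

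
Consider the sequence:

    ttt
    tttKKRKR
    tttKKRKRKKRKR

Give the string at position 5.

The strings grow by a fixed suffix KKRKR each time.
From tttKKRKRKKRKR, 2 further steps: tttKKRKRKKRKR → tttKKRKRKKRKRKKRKR → (answer).

tttKKRKRKKRKRKKRKRKKRKR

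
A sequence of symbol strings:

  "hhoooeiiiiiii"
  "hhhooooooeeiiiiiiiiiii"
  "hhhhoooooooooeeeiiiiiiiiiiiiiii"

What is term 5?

Each string has the form h^{n+1} o^{3n} e^{n} i^{4n+3} (n = 1, 2, …).
At n = 5 the blocks have lengths 6, 15, 5, 23.

hhhhhhoooooooooooooooeeeeeiiiiiiiiiiiiiiiiiiiiiii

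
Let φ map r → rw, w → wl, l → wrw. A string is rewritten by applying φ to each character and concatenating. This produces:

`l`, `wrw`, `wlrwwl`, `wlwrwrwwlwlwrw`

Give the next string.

Rewriting the 14 symbols of wlwrwrwwlwlwrw one by one yields wl wrw wl rw wl rw wl wl wrw wl wrw wl rw wl; concatenated:

wlwrwwlrwwlrwwlwlwrwwlwrwwlrwwl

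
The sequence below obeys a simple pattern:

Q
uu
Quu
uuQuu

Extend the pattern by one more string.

QuuuuQuu

This is a Fibonacci-style word recurrence s(k) = s(k−2)·s(k−1): e.g. Q·uu = Quu.
Continuing: Quu · uuQuu gives term 5.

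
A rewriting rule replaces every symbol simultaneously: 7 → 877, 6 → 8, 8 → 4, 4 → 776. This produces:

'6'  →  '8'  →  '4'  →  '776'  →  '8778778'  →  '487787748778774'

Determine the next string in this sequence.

Rewriting the 15 symbols of 487787748778774 one by one yields 776 4 877 877 4 877 877 776 4 877 877 4 877 877 776; concatenated:

7764877877487787777648778774877877776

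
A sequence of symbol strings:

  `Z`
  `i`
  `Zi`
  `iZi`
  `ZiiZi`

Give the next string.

iZiZiiZi

Each term (from the third on) is the two preceding terms concatenated in order: term 3 = Z·i = Zi.
Continuing: iZi · ZiiZi gives term 6.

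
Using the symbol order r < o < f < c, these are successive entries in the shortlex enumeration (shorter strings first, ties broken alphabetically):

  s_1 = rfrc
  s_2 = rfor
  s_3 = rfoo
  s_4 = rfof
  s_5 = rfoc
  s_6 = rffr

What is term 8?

rfff

Stepping forward 2 times from rffr: rffr → rffo, then the target.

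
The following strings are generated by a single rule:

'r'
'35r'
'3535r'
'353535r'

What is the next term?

Each term is the previous one with 35 prepended.
Applying this once more to 353535r:

35353535r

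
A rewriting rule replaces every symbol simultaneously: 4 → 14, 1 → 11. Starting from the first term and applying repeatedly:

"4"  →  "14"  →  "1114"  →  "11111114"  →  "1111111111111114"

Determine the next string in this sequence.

11111111111111111111111111111114

Applying the rule to each of the 16 symbols of 1111111111111114 gives the pieces 11 11 11 11 11 11 11 11 11 11 11 11 11 11 11 14, which concatenate to the answer.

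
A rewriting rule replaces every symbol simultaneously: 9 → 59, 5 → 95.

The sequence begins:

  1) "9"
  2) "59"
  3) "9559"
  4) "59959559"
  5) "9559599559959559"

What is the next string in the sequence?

φ(9559599559959559) expands symbol-by-symbol to 59 95 95 59 95 59 59 95 95 59 59 95 59 95 95 59; joining the 16 pieces gives the next term.

59959559955959959559599559959559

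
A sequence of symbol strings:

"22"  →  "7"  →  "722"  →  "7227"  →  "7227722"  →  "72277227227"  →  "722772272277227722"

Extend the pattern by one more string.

From term 3 onward, concatenate the last term with the second-to-last: 7·22 = 722, 722·7 = 7227, …
Continuing: 722772272277227722 · 72277227227 gives term 8.

72277227227722772272277227227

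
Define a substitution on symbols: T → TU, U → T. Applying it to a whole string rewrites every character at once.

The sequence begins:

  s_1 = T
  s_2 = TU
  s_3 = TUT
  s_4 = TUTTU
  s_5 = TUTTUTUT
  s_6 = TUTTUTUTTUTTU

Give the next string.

TUTTUTUTTUTTUTUTTUTUT

Applying the rule to each of the 13 symbols of TUTTUTUTTUTTU gives the pieces TU T TU TU T TU T TU TU T TU TU T, which concatenate to the answer.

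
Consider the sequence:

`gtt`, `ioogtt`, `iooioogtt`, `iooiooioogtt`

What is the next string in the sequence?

iooiooiooioogtt

Each term is the previous one with ioo prepended.
One more step from iooiooioogtt gives the answer.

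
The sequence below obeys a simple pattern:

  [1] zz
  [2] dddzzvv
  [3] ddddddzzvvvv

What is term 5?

ddddddddddddzzvvvvvvvv

Each term wraps the previous one in ddd on the left and vv on the right.
From ddddddzzvvvv, 2 further steps: ddddddzzvvvv → dddddddddzzvvvvvv → (answer).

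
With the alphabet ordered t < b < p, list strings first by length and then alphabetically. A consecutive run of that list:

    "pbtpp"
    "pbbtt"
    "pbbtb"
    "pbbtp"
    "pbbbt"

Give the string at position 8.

pbbpt

Continuing the enumeration 3 steps past pbbbt: pbbbt → pbbbb → pbbbp → (answer).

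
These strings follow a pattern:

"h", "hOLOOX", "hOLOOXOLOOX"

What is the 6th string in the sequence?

Every step adds OLOOX to the end: s(k+1) = s(k)·OLOOX.
From hOLOOXOLOOX, 3 further steps: hOLOOXOLOOX → hOLOOXOLOOXOLOOX → hOLOOXOLOOXOLOOXOLOOX → (answer).

hOLOOXOLOOXOLOOXOLOOXOLOOX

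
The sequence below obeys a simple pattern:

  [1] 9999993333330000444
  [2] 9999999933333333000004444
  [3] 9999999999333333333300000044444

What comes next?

Each string has the form 9^{2n} 3^{2n} 0^{n+1} 4^{n}, where the shown terms are n = 3, 4, 5.
Setting n = 6 gives 12, 12, 7, 6 characters in each block.

9999999999993333333333330000000444444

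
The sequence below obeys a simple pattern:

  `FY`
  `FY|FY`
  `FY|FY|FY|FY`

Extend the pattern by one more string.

Each string is two copies of the previous one joined by '|'.
One more doubling of FY|FY|FY|FY gives the answer.

FY|FY|FY|FY|FY|FY|FY|FY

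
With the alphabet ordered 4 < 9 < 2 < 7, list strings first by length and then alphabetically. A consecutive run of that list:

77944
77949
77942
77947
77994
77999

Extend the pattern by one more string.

Find the rightmost character of 77999 below 7, bump it to the next letter, and reset everything to its right to 4.

77992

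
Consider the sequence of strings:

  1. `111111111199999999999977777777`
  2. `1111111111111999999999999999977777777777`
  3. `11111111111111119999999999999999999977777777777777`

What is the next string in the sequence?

Reading off run lengths: 1 runs 10, 13, 16; 9 runs 12, 16, 20; 7 runs 8, 11, 14 — each is linear in n, where the shown terms are n = 3, 4, 5.
Setting n = 6 gives 19, 24, 17 characters in each block.

111111111111111111199999999999999999999999977777777777777777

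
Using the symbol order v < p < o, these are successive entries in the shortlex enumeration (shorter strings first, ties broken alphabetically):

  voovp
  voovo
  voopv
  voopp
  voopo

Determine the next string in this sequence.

vooov

Find the rightmost character of voopo below o, bump it to the next letter, and reset everything to its right to v.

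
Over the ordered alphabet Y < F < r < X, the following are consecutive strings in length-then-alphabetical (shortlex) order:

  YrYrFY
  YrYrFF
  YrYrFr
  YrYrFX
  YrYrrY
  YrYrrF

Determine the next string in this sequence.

Treat YrYrrF as a base-4 numeral over the given alphabet and add one, carrying through any trailing X's.

YrYrrr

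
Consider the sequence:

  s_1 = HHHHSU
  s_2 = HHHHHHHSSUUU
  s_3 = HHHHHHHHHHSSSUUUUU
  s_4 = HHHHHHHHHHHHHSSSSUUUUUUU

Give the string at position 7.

HHHHHHHHHHHHHHHHHHHHHHSSSSSSSUUUUUUUUUUUUU

Term n consists of 3n+1 H's, followed by n S's, followed by 2n-1 U's (n = 1, 2, …).
Setting n = 7 gives 22, 7, 13 characters in each block.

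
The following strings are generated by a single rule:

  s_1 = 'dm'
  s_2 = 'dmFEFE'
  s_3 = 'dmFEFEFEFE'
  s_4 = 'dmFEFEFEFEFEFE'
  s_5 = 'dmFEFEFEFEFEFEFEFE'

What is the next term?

The strings grow by a fixed suffix FEFE each time.
Applying this once more to dmFEFEFEFEFEFEFEFE:

dmFEFEFEFEFEFEFEFEFEFE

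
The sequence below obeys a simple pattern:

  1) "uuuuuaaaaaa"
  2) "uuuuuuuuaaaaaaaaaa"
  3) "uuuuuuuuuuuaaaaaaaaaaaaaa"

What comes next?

uuuuuuuuuuuuuuaaaaaaaaaaaaaaaaaa

Reading off run lengths: u runs 5, 8, 11; a runs 6, 10, 14 — each is linear in n (n = 1, 2, …).
Setting n = 4 gives 14, 18 characters in each block.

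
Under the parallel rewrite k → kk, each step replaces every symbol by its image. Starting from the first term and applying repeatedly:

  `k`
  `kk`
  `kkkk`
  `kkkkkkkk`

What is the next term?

Expanding kkkkkkkk: k→kk, k→kk, k→kk, k→kk, k→kk, k→kk, k→kk, k→kk. Concatenated: kk kk kk kk kk kk kk kk.

kkkkkkkkkkkkkkkk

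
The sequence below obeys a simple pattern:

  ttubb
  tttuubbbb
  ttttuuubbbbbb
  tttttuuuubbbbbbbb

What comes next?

Term n consists of n+1 t's, followed by n u's, followed by 2n b's (n = 1, 2, …).
For the next term, n = 5, so the run lengths are 6, 5, 10.

ttttttuuuuubbbbbbbbbb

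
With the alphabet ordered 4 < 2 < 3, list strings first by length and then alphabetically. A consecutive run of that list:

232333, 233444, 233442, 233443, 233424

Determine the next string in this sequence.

233422

Find the rightmost character of 233424 below 3, bump it to the next letter, and reset everything to its right to 4.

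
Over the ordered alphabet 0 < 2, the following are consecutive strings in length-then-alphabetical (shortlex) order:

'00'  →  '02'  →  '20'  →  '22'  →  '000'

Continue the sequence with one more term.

002

The successor of 000 increments the rightmost position that isn't already 2 and resets every position after it to 0.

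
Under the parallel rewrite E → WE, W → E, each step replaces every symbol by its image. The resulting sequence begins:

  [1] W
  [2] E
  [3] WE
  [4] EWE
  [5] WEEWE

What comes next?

EWEWEEWE

Rewriting each symbol of WEEWE: W→E, E→WE, E→WE, W→E, E→WE, which concatenates to E WE WE E WE.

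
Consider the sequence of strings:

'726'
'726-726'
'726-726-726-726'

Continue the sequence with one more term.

s(k+1) = s(k)·-·s(k) — each term doubles the last with '-' between the halves.
Doubling 726-726-726-726 with '-' between the halves:

726-726-726-726-726-726-726-726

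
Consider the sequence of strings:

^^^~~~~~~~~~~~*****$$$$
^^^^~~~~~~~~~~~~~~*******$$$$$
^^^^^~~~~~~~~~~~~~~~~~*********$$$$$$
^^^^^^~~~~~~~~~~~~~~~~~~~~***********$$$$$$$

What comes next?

Each string has the form ^^{n} ~^{3n+2} *^{2n-1} $^{n+1}, where the shown terms are n = 3, 4, 5, 6.
Setting n = 7 gives 7, 23, 13, 8 characters in each block.

^^^^^^^~~~~~~~~~~~~~~~~~~~~~~~*************$$$$$$$$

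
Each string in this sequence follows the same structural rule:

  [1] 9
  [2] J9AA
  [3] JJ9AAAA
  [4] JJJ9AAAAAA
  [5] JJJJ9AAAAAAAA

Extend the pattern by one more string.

Each term wraps the previous one in J on the left and AA on the right.
Applying this once more to JJJJ9AAAAAAAA:

JJJJJ9AAAAAAAAAA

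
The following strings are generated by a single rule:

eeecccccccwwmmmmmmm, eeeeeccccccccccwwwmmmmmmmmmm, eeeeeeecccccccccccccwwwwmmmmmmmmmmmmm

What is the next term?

Reading off run lengths: e runs 3, 5, 7; c runs 7, 10, 13; w runs 2, 3, 4; m runs 7, 10, 13 — each is linear in n, where the shown terms are n = 2, 3, 4.
For the next term, n = 5, so the run lengths are 9, 16, 5, 16.

eeeeeeeeeccccccccccccccccwwwwwmmmmmmmmmmmmmmmm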